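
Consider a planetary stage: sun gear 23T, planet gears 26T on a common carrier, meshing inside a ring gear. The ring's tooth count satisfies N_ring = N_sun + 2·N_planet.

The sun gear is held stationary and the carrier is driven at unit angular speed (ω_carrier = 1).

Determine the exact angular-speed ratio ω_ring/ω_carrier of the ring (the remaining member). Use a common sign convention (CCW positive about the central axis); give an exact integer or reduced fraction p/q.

98/75

N_ring = 23 + 2·26 = 75
23(ω_s−ω_c) = −75(ω_r−ω_c),  ω_s=0, ω_c=1
ω_r = 1 − (23/75)(0−1) = 98/75
ω_r/ω_c = 98/75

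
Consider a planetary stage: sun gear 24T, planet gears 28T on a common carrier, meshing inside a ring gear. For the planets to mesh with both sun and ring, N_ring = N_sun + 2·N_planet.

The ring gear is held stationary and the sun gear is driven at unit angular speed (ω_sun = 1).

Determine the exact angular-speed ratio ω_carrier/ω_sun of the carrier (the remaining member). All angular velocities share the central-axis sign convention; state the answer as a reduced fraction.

N_ring = 24 + 2·28 = 80
24(ω_s−ω_c) = −80(ω_r−ω_c),  ω_r=0, ω_s=1
24(1−ω_c) = −80(0−ω_c)  ⇒  104ω_c = 24  ⇒  ω_c = 3/13
ω_c/ω_s = 3/13

3/13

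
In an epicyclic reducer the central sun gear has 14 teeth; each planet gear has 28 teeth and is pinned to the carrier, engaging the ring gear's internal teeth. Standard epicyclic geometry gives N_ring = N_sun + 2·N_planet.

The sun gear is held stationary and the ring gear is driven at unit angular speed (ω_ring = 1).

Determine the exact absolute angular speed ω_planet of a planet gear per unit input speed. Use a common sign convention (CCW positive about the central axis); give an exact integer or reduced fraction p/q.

5/4

N_ring = 14 + 2·28 = 70
14(ω_s−ω_c) = −70(ω_r−ω_c),  ω_s=0, ω_r=1
14(0−ω_c) = −70(1−ω_c)  ⇒  84ω_c = 70  ⇒  ω_c = 5/6
sun–planet: 14·(0−5/6) = −28·(ω_p−ω_c)  ⇒  ω_p−ω_c = −(14/28)·(-5/6) = 5/12
ω_p = 5/6 + 5/12 = 5/4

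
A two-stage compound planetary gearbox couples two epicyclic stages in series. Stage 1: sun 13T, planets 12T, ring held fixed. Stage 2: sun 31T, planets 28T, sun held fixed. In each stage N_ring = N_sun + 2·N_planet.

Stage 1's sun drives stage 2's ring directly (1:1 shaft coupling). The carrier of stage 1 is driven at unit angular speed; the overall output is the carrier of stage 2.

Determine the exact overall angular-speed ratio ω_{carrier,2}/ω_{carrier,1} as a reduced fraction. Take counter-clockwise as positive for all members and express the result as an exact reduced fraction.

2175/767

Stage 1: N_ring = 13 + 2·12 = 37
Stage 1: 13(ω_s−ω_c) = −37(ω_r−ω_c),  ω_r=0, ω_c=1
Stage 1: ω_s = 1 − (37/13)(0−1) = 50/13
  ⇒ ω_s¹/ω_c¹ = 50/13
Stage 2: N_ring = 31 + 2·28 = 87
Stage 2: 31(ω_s−ω_c) = −87(ω_r−ω_c),  ω_s=0, ω_r=1
Stage 2: 31(0−ω_c) = −87(1−ω_c)  ⇒  118ω_c = 87  ⇒  ω_c = 87/118
  ⇒ ω_c²/ω_r² = 87/118
Coupling ω_r² = ω_s¹ ⇒ overall = 50/13 × 87/118 = 2175/767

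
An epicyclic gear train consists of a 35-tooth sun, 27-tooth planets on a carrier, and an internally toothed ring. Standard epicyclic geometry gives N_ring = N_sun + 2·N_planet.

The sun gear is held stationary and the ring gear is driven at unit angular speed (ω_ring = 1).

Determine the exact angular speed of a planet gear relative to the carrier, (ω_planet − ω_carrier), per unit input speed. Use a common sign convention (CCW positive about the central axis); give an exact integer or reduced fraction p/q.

3115/3348

N_ring = 35 + 2·27 = 89
35(ω_s−ω_c) = −89(ω_r−ω_c),  ω_s=0, ω_r=1
35(0−ω_c) = −89(1−ω_c)  ⇒  124ω_c = 89  ⇒  ω_c = 89/124
sun–planet: 35·(0−89/124) = −27·(ω_p−ω_c)  ⇒  ω_p−ω_c = −(35/27)·(-89/124) = 3115/3348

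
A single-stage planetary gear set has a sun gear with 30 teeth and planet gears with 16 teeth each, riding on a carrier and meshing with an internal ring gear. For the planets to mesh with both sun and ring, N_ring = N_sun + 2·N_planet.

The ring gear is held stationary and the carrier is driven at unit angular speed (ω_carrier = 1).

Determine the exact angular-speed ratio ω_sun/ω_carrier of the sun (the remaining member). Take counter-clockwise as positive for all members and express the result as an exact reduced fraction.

N_ring = 30 + 2·16 = 62
30(ω_s−ω_c) = −62(ω_r−ω_c),  ω_r=0, ω_c=1
ω_s = 1 − (62/30)(0−1) = 46/15
ω_s/ω_c = 46/15

46/15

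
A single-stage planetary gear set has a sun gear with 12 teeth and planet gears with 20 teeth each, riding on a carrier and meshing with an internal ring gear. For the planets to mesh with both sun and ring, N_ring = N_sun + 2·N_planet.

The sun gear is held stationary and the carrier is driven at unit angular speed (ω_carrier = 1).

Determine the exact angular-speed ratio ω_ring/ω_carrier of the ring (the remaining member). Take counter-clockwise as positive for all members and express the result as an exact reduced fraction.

16/13

N_ring = 12 + 2·20 = 52
12(ω_s−ω_c) = −52(ω_r−ω_c),  ω_s=0, ω_c=1
ω_r = 1 − (12/52)(0−1) = 16/13
ω_r/ω_c = 16/13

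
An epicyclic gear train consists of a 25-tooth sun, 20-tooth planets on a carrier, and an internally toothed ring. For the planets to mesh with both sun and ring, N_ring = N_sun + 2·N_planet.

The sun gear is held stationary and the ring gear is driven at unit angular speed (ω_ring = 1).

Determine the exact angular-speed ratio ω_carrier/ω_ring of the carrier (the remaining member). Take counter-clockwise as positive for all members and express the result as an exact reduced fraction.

N_ring = 25 + 2·20 = 65
25(ω_s−ω_c) = −65(ω_r−ω_c),  ω_s=0, ω_r=1
25(0−ω_c) = −65(1−ω_c)  ⇒  90ω_c = 65  ⇒  ω_c = 13/18
ω_c/ω_r = 13/18

13/18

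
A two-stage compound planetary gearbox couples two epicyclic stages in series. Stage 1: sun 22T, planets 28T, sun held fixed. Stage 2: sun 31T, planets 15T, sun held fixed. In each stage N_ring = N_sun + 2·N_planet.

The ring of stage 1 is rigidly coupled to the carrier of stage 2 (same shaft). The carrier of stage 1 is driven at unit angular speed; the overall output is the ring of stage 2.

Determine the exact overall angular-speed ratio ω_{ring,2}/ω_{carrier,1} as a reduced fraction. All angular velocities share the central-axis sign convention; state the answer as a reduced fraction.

4600/2379

Stage 1: N_ring = 22 + 2·28 = 78
Stage 1: 22(ω_s−ω_c) = −78(ω_r−ω_c),  ω_s=0, ω_c=1
Stage 1: ω_r = 1 − (22/78)(0−1) = 50/39
  ⇒ ω_r¹/ω_c¹ = 50/39
Stage 2: N_ring = 31 + 2·15 = 61
Stage 2: 31(ω_s−ω_c) = −61(ω_r−ω_c),  ω_s=0, ω_c=1
Stage 2: ω_r = 1 − (31/61)(0−1) = 92/61
  ⇒ ω_r²/ω_c² = 92/61
Coupling ω_c² = ω_r¹ ⇒ overall = 50/39 × 92/61 = 4600/2379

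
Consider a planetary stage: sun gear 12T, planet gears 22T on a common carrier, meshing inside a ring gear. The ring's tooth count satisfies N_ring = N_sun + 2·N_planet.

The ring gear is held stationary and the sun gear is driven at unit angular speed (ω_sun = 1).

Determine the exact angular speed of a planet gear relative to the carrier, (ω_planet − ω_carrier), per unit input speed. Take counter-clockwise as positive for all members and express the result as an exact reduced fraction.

-84/187

N_ring = 12 + 2·22 = 56
12(ω_s−ω_c) = −56(ω_r−ω_c),  ω_r=0, ω_s=1
12(1−ω_c) = −56(0−ω_c)  ⇒  68ω_c = 12  ⇒  ω_c = 3/17
sun–planet: 12·(1−3/17) = −22·(ω_p−ω_c)  ⇒  ω_p−ω_c = −(12/22)·(14/17) = -84/187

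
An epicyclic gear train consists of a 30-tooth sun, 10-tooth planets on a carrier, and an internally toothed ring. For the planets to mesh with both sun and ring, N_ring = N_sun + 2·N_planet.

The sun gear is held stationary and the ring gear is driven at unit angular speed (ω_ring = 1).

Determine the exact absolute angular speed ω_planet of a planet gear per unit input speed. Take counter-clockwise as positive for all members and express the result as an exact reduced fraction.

N_ring = 30 + 2·10 = 50
30(ω_s−ω_c) = −50(ω_r−ω_c),  ω_s=0, ω_r=1
30(0−ω_c) = −50(1−ω_c)  ⇒  80ω_c = 50  ⇒  ω_c = 5/8
sun–planet: 30·(0−5/8) = −10·(ω_p−ω_c)  ⇒  ω_p−ω_c = −(30/10)·(-5/8) = 15/8
ω_p = 5/8 + 15/8 = 5/2

5/2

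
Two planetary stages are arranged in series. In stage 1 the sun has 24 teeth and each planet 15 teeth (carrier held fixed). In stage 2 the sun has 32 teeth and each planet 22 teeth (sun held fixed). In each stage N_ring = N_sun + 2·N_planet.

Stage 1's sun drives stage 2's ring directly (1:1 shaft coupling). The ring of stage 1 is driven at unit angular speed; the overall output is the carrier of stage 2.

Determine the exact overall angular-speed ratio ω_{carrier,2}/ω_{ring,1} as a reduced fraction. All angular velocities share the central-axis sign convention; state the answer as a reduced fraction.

Stage 1: N_ring = 24 + 2·15 = 54
Stage 1: 24(ω_s−ω_c) = −54(ω_r−ω_c),  ω_c=0, ω_r=1
Stage 1: ω_s = 0 − (54/24)(1−0) = -9/4
  ⇒ ω_s¹/ω_r¹ = -9/4
Stage 2: N_ring = 32 + 2·22 = 76
Stage 2: 32(ω_s−ω_c) = −76(ω_r−ω_c),  ω_s=0, ω_r=1
Stage 2: 32(0−ω_c) = −76(1−ω_c)  ⇒  108ω_c = 76  ⇒  ω_c = 19/27
  ⇒ ω_c²/ω_r² = 19/27
Coupling ω_r² = ω_s¹ ⇒ overall = -9/4 × 19/27 = -19/12

-19/12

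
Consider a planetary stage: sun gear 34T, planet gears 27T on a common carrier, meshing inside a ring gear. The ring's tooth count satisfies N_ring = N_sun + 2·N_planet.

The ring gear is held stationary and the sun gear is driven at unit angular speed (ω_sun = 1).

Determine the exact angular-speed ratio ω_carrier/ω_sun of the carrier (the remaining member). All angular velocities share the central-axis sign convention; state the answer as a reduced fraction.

N_ring = 34 + 2·27 = 88
34(ω_s−ω_c) = −88(ω_r−ω_c),  ω_r=0, ω_s=1
34(1−ω_c) = −88(0−ω_c)  ⇒  122ω_c = 34  ⇒  ω_c = 17/61
ω_c/ω_s = 17/61

17/61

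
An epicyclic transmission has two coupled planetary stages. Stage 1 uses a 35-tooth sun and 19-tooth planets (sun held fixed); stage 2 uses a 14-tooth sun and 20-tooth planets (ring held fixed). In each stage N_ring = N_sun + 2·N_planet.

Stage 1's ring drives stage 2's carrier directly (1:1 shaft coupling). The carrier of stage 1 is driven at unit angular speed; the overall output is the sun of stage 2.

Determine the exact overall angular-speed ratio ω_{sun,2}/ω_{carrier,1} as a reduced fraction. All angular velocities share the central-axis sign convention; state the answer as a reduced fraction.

3672/511

Stage 1: N_ring = 35 + 2·19 = 73
Stage 1: 35(ω_s−ω_c) = −73(ω_r−ω_c),  ω_s=0, ω_c=1
Stage 1: ω_r = 1 − (35/73)(0−1) = 108/73
  ⇒ ω_r¹/ω_c¹ = 108/73
Stage 2: N_ring = 14 + 2·20 = 54
Stage 2: 14(ω_s−ω_c) = −54(ω_r−ω_c),  ω_r=0, ω_c=1
Stage 2: ω_s = 1 − (54/14)(0−1) = 34/7
  ⇒ ω_s²/ω_c² = 34/7
Coupling ω_c² = ω_r¹ ⇒ overall = 108/73 × 34/7 = 3672/511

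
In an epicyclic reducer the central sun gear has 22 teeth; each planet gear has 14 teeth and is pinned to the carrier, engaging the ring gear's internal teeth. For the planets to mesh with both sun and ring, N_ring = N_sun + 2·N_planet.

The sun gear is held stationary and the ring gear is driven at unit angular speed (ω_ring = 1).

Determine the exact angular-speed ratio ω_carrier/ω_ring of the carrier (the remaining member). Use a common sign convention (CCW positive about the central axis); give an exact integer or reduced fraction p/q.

N_ring = 22 + 2·14 = 50
22(ω_s−ω_c) = −50(ω_r−ω_c),  ω_s=0, ω_r=1
22(0−ω_c) = −50(1−ω_c)  ⇒  72ω_c = 50  ⇒  ω_c = 25/36
ω_c/ω_r = 25/36

25/36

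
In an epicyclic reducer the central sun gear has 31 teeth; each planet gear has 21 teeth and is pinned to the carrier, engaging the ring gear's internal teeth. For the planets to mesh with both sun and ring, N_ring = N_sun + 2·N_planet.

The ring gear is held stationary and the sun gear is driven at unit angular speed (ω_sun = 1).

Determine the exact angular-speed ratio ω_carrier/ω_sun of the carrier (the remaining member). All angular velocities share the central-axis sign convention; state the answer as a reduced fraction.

31/104

N_ring = 31 + 2·21 = 73
31(ω_s−ω_c) = −73(ω_r−ω_c),  ω_r=0, ω_s=1
31(1−ω_c) = −73(0−ω_c)  ⇒  104ω_c = 31  ⇒  ω_c = 31/104
ω_c/ω_s = 31/104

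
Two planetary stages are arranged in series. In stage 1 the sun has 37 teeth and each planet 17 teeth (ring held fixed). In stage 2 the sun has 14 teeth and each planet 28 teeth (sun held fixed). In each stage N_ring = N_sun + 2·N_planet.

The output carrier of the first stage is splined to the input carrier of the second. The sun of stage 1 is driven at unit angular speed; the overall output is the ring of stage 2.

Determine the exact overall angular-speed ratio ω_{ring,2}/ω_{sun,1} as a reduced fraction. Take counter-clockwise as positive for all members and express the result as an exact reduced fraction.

37/90

Stage 1: N_ring = 37 + 2·17 = 71
Stage 1: 37(ω_s−ω_c) = −71(ω_r−ω_c),  ω_r=0, ω_s=1
Stage 1: 37(1−ω_c) = −71(0−ω_c)  ⇒  108ω_c = 37  ⇒  ω_c = 37/108
  ⇒ ω_c¹/ω_s¹ = 37/108
Stage 2: N_ring = 14 + 2·28 = 70
Stage 2: 14(ω_s−ω_c) = −70(ω_r−ω_c),  ω_s=0, ω_c=1
Stage 2: ω_r = 1 − (14/70)(0−1) = 6/5
  ⇒ ω_r²/ω_c² = 6/5
Coupling ω_c² = ω_c¹ ⇒ overall = 37/108 × 6/5 = 37/90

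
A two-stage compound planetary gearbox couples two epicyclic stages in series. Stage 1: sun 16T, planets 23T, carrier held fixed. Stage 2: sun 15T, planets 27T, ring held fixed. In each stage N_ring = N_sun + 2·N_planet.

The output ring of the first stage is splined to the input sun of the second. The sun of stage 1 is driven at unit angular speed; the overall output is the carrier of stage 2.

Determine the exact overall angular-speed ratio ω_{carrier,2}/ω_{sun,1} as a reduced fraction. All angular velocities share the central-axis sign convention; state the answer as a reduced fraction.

-10/217

Stage 1: N_ring = 16 + 2·23 = 62
Stage 1: 16(ω_s−ω_c) = −62(ω_r−ω_c),  ω_c=0, ω_s=1
Stage 1: ω_r = 0 − (16/62)(1−0) = -8/31
  ⇒ ω_r¹/ω_s¹ = -8/31
Stage 2: N_ring = 15 + 2·27 = 69
Stage 2: 15(ω_s−ω_c) = −69(ω_r−ω_c),  ω_r=0, ω_s=1
Stage 2: 15(1−ω_c) = −69(0−ω_c)  ⇒  84ω_c = 15  ⇒  ω_c = 5/28
  ⇒ ω_c²/ω_s² = 5/28
Coupling ω_s² = ω_r¹ ⇒ overall = -8/31 × 5/28 = -10/217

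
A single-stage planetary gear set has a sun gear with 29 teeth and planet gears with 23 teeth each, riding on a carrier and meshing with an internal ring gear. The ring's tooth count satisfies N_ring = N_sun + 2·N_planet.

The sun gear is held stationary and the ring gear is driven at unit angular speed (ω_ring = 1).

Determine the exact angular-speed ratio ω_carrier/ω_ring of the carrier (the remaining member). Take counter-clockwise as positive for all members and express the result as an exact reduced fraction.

N_ring = 29 + 2·23 = 75
29(ω_s−ω_c) = −75(ω_r−ω_c),  ω_s=0, ω_r=1
29(0−ω_c) = −75(1−ω_c)  ⇒  104ω_c = 75  ⇒  ω_c = 75/104
ω_c/ω_r = 75/104

75/104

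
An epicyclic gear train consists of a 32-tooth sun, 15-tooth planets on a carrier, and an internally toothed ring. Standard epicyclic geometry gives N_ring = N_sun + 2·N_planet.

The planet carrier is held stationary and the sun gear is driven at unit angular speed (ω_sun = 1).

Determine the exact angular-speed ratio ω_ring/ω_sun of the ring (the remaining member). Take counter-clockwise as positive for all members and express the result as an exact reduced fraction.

N_ring = 32 + 2·15 = 62
32(ω_s−ω_c) = −62(ω_r−ω_c),  ω_c=0, ω_s=1
ω_r = 0 − (32/62)(1−0) = -16/31
ω_r/ω_s = -16/31

-16/31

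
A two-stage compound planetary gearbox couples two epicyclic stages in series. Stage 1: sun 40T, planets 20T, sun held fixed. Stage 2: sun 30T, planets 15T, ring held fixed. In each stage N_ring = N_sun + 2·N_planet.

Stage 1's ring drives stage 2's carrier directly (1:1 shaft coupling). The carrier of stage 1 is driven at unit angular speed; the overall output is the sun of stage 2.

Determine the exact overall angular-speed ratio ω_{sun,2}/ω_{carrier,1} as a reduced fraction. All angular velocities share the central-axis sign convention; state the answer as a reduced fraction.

Stage 1: N_ring = 40 + 2·20 = 80
Stage 1: 40(ω_s−ω_c) = −80(ω_r−ω_c),  ω_s=0, ω_c=1
Stage 1: ω_r = 1 − (40/80)(0−1) = 3/2
  ⇒ ω_r¹/ω_c¹ = 3/2
Stage 2: N_ring = 30 + 2·15 = 60
Stage 2: 30(ω_s−ω_c) = −60(ω_r−ω_c),  ω_r=0, ω_c=1
Stage 2: ω_s = 1 − (60/30)(0−1) = 3
  ⇒ ω_s²/ω_c² = 3
Coupling ω_c² = ω_r¹ ⇒ overall = 3/2 × 3 = 9/2

9/2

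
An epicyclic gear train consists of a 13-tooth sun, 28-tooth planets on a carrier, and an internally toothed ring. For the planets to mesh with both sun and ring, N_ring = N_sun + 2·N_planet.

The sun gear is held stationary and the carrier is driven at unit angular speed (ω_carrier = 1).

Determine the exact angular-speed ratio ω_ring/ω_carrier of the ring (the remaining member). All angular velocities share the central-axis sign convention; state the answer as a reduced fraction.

82/69

N_ring = 13 + 2·28 = 69
13(ω_s−ω_c) = −69(ω_r−ω_c),  ω_s=0, ω_c=1
ω_r = 1 − (13/69)(0−1) = 82/69
ω_r/ω_c = 82/69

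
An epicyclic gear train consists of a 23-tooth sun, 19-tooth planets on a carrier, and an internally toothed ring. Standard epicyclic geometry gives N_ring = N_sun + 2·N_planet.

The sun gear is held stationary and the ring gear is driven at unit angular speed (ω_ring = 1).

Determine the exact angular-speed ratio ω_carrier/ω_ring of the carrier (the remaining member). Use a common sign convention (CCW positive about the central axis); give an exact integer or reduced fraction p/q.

61/84

N_ring = 23 + 2·19 = 61
23(ω_s−ω_c) = −61(ω_r−ω_c),  ω_s=0, ω_r=1
23(0−ω_c) = −61(1−ω_c)  ⇒  84ω_c = 61  ⇒  ω_c = 61/84
ω_c/ω_r = 61/84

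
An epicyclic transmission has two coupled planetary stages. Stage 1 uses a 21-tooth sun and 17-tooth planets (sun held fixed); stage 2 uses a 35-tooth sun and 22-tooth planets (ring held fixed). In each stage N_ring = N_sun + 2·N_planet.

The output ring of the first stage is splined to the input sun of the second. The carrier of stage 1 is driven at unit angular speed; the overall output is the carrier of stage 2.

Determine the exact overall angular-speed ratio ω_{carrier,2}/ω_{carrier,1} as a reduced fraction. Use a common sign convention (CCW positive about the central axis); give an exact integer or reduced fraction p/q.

14/33

Stage 1: N_ring = 21 + 2·17 = 55
Stage 1: 21(ω_s−ω_c) = −55(ω_r−ω_c),  ω_s=0, ω_c=1
Stage 1: ω_r = 1 − (21/55)(0−1) = 76/55
  ⇒ ω_r¹/ω_c¹ = 76/55
Stage 2: N_ring = 35 + 2·22 = 79
Stage 2: 35(ω_s−ω_c) = −79(ω_r−ω_c),  ω_r=0, ω_s=1
Stage 2: 35(1−ω_c) = −79(0−ω_c)  ⇒  114ω_c = 35  ⇒  ω_c = 35/114
  ⇒ ω_c²/ω_s² = 35/114
Coupling ω_s² = ω_r¹ ⇒ overall = 76/55 × 35/114 = 14/33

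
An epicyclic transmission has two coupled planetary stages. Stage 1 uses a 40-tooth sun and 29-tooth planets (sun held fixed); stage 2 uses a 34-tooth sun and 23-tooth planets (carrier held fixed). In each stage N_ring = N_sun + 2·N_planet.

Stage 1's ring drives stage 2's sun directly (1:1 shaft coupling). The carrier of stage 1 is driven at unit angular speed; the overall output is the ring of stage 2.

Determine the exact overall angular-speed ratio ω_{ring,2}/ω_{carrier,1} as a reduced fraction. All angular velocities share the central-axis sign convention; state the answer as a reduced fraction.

Stage 1: N_ring = 40 + 2·29 = 98
Stage 1: 40(ω_s−ω_c) = −98(ω_r−ω_c),  ω_s=0, ω_c=1
Stage 1: ω_r = 1 − (40/98)(0−1) = 69/49
  ⇒ ω_r¹/ω_c¹ = 69/49
Stage 2: N_ring = 34 + 2·23 = 80
Stage 2: 34(ω_s−ω_c) = −80(ω_r−ω_c),  ω_c=0, ω_s=1
Stage 2: ω_r = 0 − (34/80)(1−0) = -17/40
  ⇒ ω_r²/ω_s² = -17/40
Coupling ω_s² = ω_r¹ ⇒ overall = 69/49 × -17/40 = -1173/1960

-1173/1960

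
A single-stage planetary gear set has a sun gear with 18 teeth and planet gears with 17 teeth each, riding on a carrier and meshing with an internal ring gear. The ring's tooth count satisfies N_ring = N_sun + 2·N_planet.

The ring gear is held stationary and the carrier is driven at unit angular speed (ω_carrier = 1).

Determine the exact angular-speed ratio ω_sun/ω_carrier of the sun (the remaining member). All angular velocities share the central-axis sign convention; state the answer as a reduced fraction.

35/9

N_ring = 18 + 2·17 = 52
18(ω_s−ω_c) = −52(ω_r−ω_c),  ω_r=0, ω_c=1
ω_s = 1 − (52/18)(0−1) = 35/9
ω_s/ω_c = 35/9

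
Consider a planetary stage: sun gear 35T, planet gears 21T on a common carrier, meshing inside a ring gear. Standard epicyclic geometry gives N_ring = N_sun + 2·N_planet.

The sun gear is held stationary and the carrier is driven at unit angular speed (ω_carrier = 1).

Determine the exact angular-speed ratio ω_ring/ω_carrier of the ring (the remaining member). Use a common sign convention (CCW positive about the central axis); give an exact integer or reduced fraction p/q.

16/11

N_ring = 35 + 2·21 = 77
35(ω_s−ω_c) = −77(ω_r−ω_c),  ω_s=0, ω_c=1
ω_r = 1 − (35/77)(0−1) = 16/11
ω_r/ω_c = 16/11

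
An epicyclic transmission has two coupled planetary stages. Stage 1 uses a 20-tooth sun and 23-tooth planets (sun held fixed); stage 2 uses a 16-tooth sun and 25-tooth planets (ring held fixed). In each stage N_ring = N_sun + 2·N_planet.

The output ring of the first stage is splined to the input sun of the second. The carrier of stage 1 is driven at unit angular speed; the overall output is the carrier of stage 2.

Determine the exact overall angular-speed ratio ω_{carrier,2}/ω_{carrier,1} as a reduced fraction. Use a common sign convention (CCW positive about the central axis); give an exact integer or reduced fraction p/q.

344/1353

Stage 1: N_ring = 20 + 2·23 = 66
Stage 1: 20(ω_s−ω_c) = −66(ω_r−ω_c),  ω_s=0, ω_c=1
Stage 1: ω_r = 1 − (20/66)(0−1) = 43/33
  ⇒ ω_r¹/ω_c¹ = 43/33
Stage 2: N_ring = 16 + 2·25 = 66
Stage 2: 16(ω_s−ω_c) = −66(ω_r−ω_c),  ω_r=0, ω_s=1
Stage 2: 16(1−ω_c) = −66(0−ω_c)  ⇒  82ω_c = 16  ⇒  ω_c = 8/41
  ⇒ ω_c²/ω_s² = 8/41
Coupling ω_s² = ω_r¹ ⇒ overall = 43/33 × 8/41 = 344/1353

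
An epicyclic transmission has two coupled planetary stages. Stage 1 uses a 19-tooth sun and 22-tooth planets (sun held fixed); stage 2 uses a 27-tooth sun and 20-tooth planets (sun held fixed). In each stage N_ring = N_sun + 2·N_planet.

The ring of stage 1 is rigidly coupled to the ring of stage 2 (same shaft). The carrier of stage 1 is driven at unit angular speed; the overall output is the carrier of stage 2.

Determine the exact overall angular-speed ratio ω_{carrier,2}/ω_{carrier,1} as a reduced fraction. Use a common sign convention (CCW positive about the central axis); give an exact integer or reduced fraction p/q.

Stage 1: N_ring = 19 + 2·22 = 63
Stage 1: 19(ω_s−ω_c) = −63(ω_r−ω_c),  ω_s=0, ω_c=1
Stage 1: ω_r = 1 − (19/63)(0−1) = 82/63
  ⇒ ω_r¹/ω_c¹ = 82/63
Stage 2: N_ring = 27 + 2·20 = 67
Stage 2: 27(ω_s−ω_c) = −67(ω_r−ω_c),  ω_s=0, ω_r=1
Stage 2: 27(0−ω_c) = −67(1−ω_c)  ⇒  94ω_c = 67  ⇒  ω_c = 67/94
  ⇒ ω_c²/ω_r² = 67/94
Coupling ω_r² = ω_r¹ ⇒ overall = 82/63 × 67/94 = 2747/2961

2747/2961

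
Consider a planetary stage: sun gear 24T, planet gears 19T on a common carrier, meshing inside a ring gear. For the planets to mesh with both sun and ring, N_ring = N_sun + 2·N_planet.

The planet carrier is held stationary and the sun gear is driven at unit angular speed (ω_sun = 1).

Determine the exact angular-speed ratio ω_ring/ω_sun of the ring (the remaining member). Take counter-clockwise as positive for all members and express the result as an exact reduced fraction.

-12/31

N_ring = 24 + 2·19 = 62
24(ω_s−ω_c) = −62(ω_r−ω_c),  ω_c=0, ω_s=1
ω_r = 0 − (24/62)(1−0) = -12/31
ω_r/ω_s = -12/31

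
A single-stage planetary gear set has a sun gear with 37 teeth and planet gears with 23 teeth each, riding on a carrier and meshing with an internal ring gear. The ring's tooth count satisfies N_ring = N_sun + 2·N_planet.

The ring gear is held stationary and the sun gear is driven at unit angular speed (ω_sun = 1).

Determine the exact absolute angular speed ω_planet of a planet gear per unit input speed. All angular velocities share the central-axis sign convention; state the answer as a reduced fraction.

-37/46

N_ring = 37 + 2·23 = 83
37(ω_s−ω_c) = −83(ω_r−ω_c),  ω_r=0, ω_s=1
37(1−ω_c) = −83(0−ω_c)  ⇒  120ω_c = 37  ⇒  ω_c = 37/120
sun–planet: 37·(1−37/120) = −23·(ω_p−ω_c)  ⇒  ω_p−ω_c = −(37/23)·(83/120) = -3071/2760
ω_p = 37/120 − 3071/2760 = -37/46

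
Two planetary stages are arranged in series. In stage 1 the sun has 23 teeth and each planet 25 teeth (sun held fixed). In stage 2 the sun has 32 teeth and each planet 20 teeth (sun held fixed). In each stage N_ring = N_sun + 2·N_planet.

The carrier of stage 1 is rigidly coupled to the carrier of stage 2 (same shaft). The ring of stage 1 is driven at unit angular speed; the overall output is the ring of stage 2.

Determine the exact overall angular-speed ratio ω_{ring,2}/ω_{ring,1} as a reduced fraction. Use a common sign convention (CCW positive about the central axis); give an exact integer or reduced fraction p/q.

949/864

Stage 1: N_ring = 23 + 2·25 = 73
Stage 1: 23(ω_s−ω_c) = −73(ω_r−ω_c),  ω_s=0, ω_r=1
Stage 1: 23(0−ω_c) = −73(1−ω_c)  ⇒  96ω_c = 73  ⇒  ω_c = 73/96
  ⇒ ω_c¹/ω_r¹ = 73/96
Stage 2: N_ring = 32 + 2·20 = 72
Stage 2: 32(ω_s−ω_c) = −72(ω_r−ω_c),  ω_s=0, ω_c=1
Stage 2: ω_r = 1 − (32/72)(0−1) = 13/9
  ⇒ ω_r²/ω_c² = 13/9
Coupling ω_c² = ω_c¹ ⇒ overall = 73/96 × 13/9 = 949/864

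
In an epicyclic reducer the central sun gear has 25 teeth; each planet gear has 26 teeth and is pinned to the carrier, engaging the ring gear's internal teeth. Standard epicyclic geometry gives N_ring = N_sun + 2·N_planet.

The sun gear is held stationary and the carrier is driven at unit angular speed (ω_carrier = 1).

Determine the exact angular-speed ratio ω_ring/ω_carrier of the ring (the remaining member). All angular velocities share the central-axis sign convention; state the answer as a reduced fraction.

N_ring = 25 + 2·26 = 77
25(ω_s−ω_c) = −77(ω_r−ω_c),  ω_s=0, ω_c=1
ω_r = 1 − (25/77)(0−1) = 102/77
ω_r/ω_c = 102/77

102/77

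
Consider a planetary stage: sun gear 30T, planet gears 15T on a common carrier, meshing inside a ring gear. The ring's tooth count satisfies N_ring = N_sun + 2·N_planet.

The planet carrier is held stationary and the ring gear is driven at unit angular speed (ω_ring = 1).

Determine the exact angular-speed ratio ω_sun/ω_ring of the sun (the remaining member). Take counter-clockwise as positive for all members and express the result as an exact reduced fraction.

N_ring = 30 + 2·15 = 60
30(ω_s−ω_c) = −60(ω_r−ω_c),  ω_c=0, ω_r=1
ω_s = 0 − (60/30)(1−0) = -2
ω_s/ω_r = -2

-2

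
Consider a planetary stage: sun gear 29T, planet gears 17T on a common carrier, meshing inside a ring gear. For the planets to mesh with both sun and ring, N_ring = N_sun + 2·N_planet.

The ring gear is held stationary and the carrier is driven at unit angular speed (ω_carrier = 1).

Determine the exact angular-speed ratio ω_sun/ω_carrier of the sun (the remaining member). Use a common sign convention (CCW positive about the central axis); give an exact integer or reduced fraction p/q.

92/29

N_ring = 29 + 2·17 = 63
29(ω_s−ω_c) = −63(ω_r−ω_c),  ω_r=0, ω_c=1
ω_s = 1 − (63/29)(0−1) = 92/29
ω_s/ω_c = 92/29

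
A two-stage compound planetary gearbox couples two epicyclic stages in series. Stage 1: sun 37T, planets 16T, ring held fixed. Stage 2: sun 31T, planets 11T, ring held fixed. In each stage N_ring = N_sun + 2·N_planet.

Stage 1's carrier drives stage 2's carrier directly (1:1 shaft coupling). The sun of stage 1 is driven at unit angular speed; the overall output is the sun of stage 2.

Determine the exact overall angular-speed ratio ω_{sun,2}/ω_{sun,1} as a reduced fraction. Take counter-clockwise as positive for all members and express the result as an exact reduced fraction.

Stage 1: N_ring = 37 + 2·16 = 69
Stage 1: 37(ω_s−ω_c) = −69(ω_r−ω_c),  ω_r=0, ω_s=1
Stage 1: 37(1−ω_c) = −69(0−ω_c)  ⇒  106ω_c = 37  ⇒  ω_c = 37/106
  ⇒ ω_c¹/ω_s¹ = 37/106
Stage 2: N_ring = 31 + 2·11 = 53
Stage 2: 31(ω_s−ω_c) = −53(ω_r−ω_c),  ω_r=0, ω_c=1
Stage 2: ω_s = 1 − (53/31)(0−1) = 84/31
  ⇒ ω_s²/ω_c² = 84/31
Coupling ω_c² = ω_c¹ ⇒ overall = 37/106 × 84/31 = 1554/1643

1554/1643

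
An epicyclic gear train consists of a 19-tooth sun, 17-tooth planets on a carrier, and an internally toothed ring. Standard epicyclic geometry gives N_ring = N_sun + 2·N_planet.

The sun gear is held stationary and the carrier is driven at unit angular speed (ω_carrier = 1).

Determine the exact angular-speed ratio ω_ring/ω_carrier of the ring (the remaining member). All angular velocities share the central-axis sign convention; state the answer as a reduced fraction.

N_ring = 19 + 2·17 = 53
19(ω_s−ω_c) = −53(ω_r−ω_c),  ω_s=0, ω_c=1
ω_r = 1 − (19/53)(0−1) = 72/53
ω_r/ω_c = 72/53

72/53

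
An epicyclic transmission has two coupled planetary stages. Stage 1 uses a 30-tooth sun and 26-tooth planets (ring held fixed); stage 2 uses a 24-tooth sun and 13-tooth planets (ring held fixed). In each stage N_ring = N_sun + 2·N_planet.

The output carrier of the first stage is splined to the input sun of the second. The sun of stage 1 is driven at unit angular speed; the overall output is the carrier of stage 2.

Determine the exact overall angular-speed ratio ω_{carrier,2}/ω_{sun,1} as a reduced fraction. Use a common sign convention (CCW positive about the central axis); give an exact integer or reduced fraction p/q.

45/518

Stage 1: N_ring = 30 + 2·26 = 82
Stage 1: 30(ω_s−ω_c) = −82(ω_r−ω_c),  ω_r=0, ω_s=1
Stage 1: 30(1−ω_c) = −82(0−ω_c)  ⇒  112ω_c = 30  ⇒  ω_c = 15/56
  ⇒ ω_c¹/ω_s¹ = 15/56
Stage 2: N_ring = 24 + 2·13 = 50
Stage 2: 24(ω_s−ω_c) = −50(ω_r−ω_c),  ω_r=0, ω_s=1
Stage 2: 24(1−ω_c) = −50(0−ω_c)  ⇒  74ω_c = 24  ⇒  ω_c = 12/37
  ⇒ ω_c²/ω_s² = 12/37
Coupling ω_s² = ω_c¹ ⇒ overall = 15/56 × 12/37 = 45/518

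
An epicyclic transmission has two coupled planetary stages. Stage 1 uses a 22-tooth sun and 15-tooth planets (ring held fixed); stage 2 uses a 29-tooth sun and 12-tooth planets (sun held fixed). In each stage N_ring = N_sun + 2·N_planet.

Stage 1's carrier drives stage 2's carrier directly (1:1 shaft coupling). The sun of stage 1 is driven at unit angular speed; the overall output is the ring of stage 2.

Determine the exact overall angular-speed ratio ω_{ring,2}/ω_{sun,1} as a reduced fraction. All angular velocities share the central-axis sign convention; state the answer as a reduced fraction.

Stage 1: N_ring = 22 + 2·15 = 52
Stage 1: 22(ω_s−ω_c) = −52(ω_r−ω_c),  ω_r=0, ω_s=1
Stage 1: 22(1−ω_c) = −52(0−ω_c)  ⇒  74ω_c = 22  ⇒  ω_c = 11/37
  ⇒ ω_c¹/ω_s¹ = 11/37
Stage 2: N_ring = 29 + 2·12 = 53
Stage 2: 29(ω_s−ω_c) = −53(ω_r−ω_c),  ω_s=0, ω_c=1
Stage 2: ω_r = 1 − (29/53)(0−1) = 82/53
  ⇒ ω_r²/ω_c² = 82/53
Coupling ω_c² = ω_c¹ ⇒ overall = 11/37 × 82/53 = 902/1961

902/1961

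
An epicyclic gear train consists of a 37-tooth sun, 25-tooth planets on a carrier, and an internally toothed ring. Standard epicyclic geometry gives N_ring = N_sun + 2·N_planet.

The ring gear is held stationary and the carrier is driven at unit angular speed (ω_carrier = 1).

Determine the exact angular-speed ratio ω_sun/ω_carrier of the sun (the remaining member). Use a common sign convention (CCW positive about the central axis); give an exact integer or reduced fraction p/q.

N_ring = 37 + 2·25 = 87
37(ω_s−ω_c) = −87(ω_r−ω_c),  ω_r=0, ω_c=1
ω_s = 1 − (87/37)(0−1) = 124/37
ω_s/ω_c = 124/37

124/37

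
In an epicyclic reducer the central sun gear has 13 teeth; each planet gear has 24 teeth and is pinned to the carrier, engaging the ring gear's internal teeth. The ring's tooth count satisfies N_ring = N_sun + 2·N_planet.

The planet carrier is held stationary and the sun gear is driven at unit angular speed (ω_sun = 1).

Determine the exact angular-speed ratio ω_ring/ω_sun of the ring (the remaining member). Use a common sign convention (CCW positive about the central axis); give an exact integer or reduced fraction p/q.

N_ring = 13 + 2·24 = 61
13(ω_s−ω_c) = −61(ω_r−ω_c),  ω_c=0, ω_s=1
ω_r = 0 − (13/61)(1−0) = -13/61
ω_r/ω_s = -13/61

-13/61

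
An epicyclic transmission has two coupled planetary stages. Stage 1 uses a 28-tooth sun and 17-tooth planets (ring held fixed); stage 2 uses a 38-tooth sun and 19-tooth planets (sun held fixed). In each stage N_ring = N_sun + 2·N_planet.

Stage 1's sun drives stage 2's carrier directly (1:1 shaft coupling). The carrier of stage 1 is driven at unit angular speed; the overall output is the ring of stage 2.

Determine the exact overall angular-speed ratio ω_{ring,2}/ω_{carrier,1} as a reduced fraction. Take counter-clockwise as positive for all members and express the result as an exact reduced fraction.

135/28

Stage 1: N_ring = 28 + 2·17 = 62
Stage 1: 28(ω_s−ω_c) = −62(ω_r−ω_c),  ω_r=0, ω_c=1
Stage 1: ω_s = 1 − (62/28)(0−1) = 45/14
  ⇒ ω_s¹/ω_c¹ = 45/14
Stage 2: N_ring = 38 + 2·19 = 76
Stage 2: 38(ω_s−ω_c) = −76(ω_r−ω_c),  ω_s=0, ω_c=1
Stage 2: ω_r = 1 − (38/76)(0−1) = 3/2
  ⇒ ω_r²/ω_c² = 3/2
Coupling ω_c² = ω_s¹ ⇒ overall = 45/14 × 3/2 = 135/28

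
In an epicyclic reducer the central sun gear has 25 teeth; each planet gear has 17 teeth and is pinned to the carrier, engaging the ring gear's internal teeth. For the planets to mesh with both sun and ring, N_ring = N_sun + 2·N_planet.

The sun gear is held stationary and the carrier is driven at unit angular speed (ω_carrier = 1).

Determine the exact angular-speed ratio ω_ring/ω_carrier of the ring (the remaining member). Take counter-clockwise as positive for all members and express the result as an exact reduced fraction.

84/59

N_ring = 25 + 2·17 = 59
25(ω_s−ω_c) = −59(ω_r−ω_c),  ω_s=0, ω_c=1
ω_r = 1 − (25/59)(0−1) = 84/59
ω_r/ω_c = 84/59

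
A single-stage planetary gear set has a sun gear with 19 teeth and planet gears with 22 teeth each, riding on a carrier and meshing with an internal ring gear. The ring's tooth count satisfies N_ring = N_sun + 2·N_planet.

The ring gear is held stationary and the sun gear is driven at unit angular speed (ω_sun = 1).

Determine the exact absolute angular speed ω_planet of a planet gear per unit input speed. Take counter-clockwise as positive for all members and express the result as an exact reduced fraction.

-19/44

N_ring = 19 + 2·22 = 63
19(ω_s−ω_c) = −63(ω_r−ω_c),  ω_r=0, ω_s=1
19(1−ω_c) = −63(0−ω_c)  ⇒  82ω_c = 19  ⇒  ω_c = 19/82
sun–planet: 19·(1−19/82) = −22·(ω_p−ω_c)  ⇒  ω_p−ω_c = −(19/22)·(63/82) = -1197/1804
ω_p = 19/82 − 1197/1804 = -19/44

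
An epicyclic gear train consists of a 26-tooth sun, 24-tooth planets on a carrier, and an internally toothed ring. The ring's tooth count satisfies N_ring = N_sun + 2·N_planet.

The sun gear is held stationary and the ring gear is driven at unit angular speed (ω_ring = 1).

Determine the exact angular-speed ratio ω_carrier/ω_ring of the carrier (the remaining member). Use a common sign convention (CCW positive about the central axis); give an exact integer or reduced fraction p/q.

37/50

N_ring = 26 + 2·24 = 74
26(ω_s−ω_c) = −74(ω_r−ω_c),  ω_s=0, ω_r=1
26(0−ω_c) = −74(1−ω_c)  ⇒  100ω_c = 74  ⇒  ω_c = 37/50
ω_c/ω_r = 37/50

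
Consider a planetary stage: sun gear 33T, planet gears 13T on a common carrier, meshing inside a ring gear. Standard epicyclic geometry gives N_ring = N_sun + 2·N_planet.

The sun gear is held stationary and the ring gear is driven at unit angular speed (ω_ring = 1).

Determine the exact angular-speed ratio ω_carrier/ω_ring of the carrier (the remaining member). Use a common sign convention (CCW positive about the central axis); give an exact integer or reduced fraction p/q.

N_ring = 33 + 2·13 = 59
33(ω_s−ω_c) = −59(ω_r−ω_c),  ω_s=0, ω_r=1
33(0−ω_c) = −59(1−ω_c)  ⇒  92ω_c = 59  ⇒  ω_c = 59/92
ω_c/ω_r = 59/92

59/92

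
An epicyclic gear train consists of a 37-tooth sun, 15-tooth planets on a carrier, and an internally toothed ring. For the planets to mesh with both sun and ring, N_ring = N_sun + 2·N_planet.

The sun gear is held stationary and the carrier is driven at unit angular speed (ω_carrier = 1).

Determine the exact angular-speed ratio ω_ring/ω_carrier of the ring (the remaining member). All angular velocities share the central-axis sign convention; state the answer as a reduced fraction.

104/67

N_ring = 37 + 2·15 = 67
37(ω_s−ω_c) = −67(ω_r−ω_c),  ω_s=0, ω_c=1
ω_r = 1 − (37/67)(0−1) = 104/67
ω_r/ω_c = 104/67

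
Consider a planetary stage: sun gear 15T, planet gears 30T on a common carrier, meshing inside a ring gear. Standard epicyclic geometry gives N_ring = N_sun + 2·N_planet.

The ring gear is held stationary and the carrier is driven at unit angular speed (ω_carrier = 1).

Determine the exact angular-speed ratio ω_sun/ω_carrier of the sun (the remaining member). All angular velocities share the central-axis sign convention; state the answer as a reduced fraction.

N_ring = 15 + 2·30 = 75
15(ω_s−ω_c) = −75(ω_r−ω_c),  ω_r=0, ω_c=1
ω_s = 1 − (75/15)(0−1) = 6
ω_s/ω_c = 6

6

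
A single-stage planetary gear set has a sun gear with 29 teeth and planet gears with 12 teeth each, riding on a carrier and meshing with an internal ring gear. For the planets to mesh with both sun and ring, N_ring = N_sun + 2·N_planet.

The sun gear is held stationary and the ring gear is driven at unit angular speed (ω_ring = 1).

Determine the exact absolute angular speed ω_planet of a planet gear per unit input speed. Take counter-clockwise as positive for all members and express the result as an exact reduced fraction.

N_ring = 29 + 2·12 = 53
29(ω_s−ω_c) = −53(ω_r−ω_c),  ω_s=0, ω_r=1
29(0−ω_c) = −53(1−ω_c)  ⇒  82ω_c = 53  ⇒  ω_c = 53/82
sun–planet: 29·(0−53/82) = −12·(ω_p−ω_c)  ⇒  ω_p−ω_c = −(29/12)·(-53/82) = 1537/984
ω_p = 53/82 + 1537/984 = 53/24

53/24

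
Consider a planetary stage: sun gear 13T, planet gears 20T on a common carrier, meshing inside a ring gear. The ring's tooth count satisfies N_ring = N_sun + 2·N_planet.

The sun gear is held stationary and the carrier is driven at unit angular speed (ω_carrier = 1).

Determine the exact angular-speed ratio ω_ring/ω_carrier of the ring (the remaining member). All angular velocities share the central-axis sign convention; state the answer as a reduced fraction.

N_ring = 13 + 2·20 = 53
13(ω_s−ω_c) = −53(ω_r−ω_c),  ω_s=0, ω_c=1
ω_r = 1 − (13/53)(0−1) = 66/53
ω_r/ω_c = 66/53

66/53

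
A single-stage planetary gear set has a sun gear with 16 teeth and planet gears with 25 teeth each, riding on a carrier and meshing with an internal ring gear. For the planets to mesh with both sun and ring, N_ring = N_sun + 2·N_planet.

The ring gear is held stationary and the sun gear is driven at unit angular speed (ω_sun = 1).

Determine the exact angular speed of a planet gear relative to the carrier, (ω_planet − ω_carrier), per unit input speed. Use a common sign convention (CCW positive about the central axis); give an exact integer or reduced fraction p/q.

N_ring = 16 + 2·25 = 66
16(ω_s−ω_c) = −66(ω_r−ω_c),  ω_r=0, ω_s=1
16(1−ω_c) = −66(0−ω_c)  ⇒  82ω_c = 16  ⇒  ω_c = 8/41
sun–planet: 16·(1−8/41) = −25·(ω_p−ω_c)  ⇒  ω_p−ω_c = −(16/25)·(33/41) = -528/1025

-528/1025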